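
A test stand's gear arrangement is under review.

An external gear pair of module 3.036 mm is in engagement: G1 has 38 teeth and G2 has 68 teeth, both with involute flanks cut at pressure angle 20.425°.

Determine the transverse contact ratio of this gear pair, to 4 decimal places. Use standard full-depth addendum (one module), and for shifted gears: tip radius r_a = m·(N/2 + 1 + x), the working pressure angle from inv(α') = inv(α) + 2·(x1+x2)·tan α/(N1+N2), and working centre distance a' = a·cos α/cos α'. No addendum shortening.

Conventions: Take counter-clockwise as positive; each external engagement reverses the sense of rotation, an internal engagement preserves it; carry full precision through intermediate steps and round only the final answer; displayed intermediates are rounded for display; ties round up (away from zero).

1.7311

class = single-mesh tooth geometry [involute pair 38T × 68T, m = 3.036]
base radii: r_b1 = 54.057396, r_b2 = 96.734287
tip radii: r_a1 = 60.720000, r_a2 = 106.260000
no profile shift: α' = α, a' = a
action lengths: √(r_a1²−r_b1²) = 27.653505, √(r_a2²−r_b2²) = 43.973461
base pitch p_b = π·m·cos α = 8.938227
CR = (27.653505 + 43.973461 − 160.908000·sin 20.42500°)/8.938227 = 1.731119
contact ratio ≈ 1.7311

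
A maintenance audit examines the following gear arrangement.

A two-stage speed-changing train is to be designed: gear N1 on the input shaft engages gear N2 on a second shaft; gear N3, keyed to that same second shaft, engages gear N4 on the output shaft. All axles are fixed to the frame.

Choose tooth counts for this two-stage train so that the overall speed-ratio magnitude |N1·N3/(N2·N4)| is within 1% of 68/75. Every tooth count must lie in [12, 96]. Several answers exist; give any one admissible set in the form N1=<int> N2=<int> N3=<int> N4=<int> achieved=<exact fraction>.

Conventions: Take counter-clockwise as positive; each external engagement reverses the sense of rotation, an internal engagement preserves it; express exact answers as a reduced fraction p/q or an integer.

N1=12 N2=15 N3=17 N4=15 achieved=68/75

class = fixed-axis compound train [2-stage, 68/75 wanted]
target = 68/75 in lowest terms: an exact hit needs N1·N3 = k·68 and N2·N4 = k·75 for one integer k, every count in [12, 96]; additionally prefer no 1:1 stage (N1 ≠ N2, N3 ≠ N4)
k = 1…2: no 1:1-free in-range split of k·68 and k·75 into factor pairs; take k = 3
k = 3: N1·N3 = 204 = 12·17, N2·N4 = 225 = 15·15
achieved = 12·17/(15·15) = 68/75; |achieved − target| = 0 ≤ 17/1875 ✓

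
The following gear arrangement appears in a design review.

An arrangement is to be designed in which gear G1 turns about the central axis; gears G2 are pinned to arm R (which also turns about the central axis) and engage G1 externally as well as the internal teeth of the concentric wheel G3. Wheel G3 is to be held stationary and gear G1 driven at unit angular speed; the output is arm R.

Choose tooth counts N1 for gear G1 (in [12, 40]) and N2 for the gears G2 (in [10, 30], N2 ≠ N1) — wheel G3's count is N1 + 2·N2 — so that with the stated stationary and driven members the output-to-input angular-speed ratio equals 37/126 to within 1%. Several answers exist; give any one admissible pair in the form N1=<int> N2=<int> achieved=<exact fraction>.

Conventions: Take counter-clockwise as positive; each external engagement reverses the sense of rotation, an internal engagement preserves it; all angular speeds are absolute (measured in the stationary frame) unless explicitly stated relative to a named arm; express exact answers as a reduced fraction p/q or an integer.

planetary set to be sized for 37/126 (Willis relation)
Willis with ω_ring = 0: ω_arm/ω_sun = N1/(N1+N3); set equal to 37/126  ⇒  N3/N1 = 1/(37/126) − 1 = 89/37
N3 = N1 + 2·N2  ⇒  N2/N1 = (N3/N1 − 1)/2 = (89/37 − 1)/2 = 26/37
smallest multiple with N1 ≥ 12 and N2 ≥ 10: k = 1  ⇒  N1 = 1·37 = 37, N2 = 1·26 = 26 (N1 ≤ 40, N2 ≤ 30, N2 ≠ N1 ✓), N3 = 37 + 2·26 = 89
check: N1/(N1+N3) with N1 = 37, N3 = 89 gives 37/126; |achieved − target| = 0 ≤ 37/12600 ✓

N1=37 N2=26 achieved=37/126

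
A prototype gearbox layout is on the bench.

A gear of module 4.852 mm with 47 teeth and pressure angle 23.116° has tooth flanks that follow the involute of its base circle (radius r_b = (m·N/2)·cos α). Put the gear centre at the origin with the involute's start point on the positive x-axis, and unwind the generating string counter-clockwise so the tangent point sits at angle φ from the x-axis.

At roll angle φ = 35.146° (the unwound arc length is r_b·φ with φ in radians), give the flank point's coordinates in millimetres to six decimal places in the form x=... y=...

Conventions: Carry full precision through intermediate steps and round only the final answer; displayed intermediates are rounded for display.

x=122.779428 y=7.768707

class = single-mesh tooth geometry [base-circle involute, m = 4.852, 47T]
pitch radius r_p = m·N/2 = 4.852·47/2 = 114.022000
base radius r_b = r_p·cos α = 114.022000·cos 23.116° = 104.867390
roll angle φ = 35.146° = 0.61341342 rad
x = r_b·(cos φ + φ·sin φ) = 122.779428
y = r_b·(sin φ − φ·cos φ) = 7.768707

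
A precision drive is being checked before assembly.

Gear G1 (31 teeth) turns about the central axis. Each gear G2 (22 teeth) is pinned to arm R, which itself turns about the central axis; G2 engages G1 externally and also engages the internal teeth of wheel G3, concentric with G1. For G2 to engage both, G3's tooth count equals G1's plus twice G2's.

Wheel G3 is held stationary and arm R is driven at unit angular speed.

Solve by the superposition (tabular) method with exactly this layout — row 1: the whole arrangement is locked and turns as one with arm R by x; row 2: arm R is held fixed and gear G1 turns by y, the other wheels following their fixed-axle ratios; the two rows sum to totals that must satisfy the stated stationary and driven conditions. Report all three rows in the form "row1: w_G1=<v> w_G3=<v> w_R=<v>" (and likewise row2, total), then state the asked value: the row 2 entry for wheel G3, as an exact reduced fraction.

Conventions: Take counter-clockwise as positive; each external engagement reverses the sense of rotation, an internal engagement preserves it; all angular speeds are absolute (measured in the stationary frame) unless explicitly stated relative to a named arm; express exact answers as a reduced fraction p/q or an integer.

recognized (axles ride arm R): planetary set, 31/22/75 teeth
row 1: whole set turns with the arm by x
row 2 — arm fixed, fixed-axis ratios: sun y, ring −(31/75)·y, arm 0
boundary: total ω_ring = x − (31/75)·y = 0 and total ω_arm = x = 1  ⇒  y = 75/31, x = 1
row 2 ring = −(31/75)·75/31 = -1
totals (row 1 + row 2): sun 1 + 75/31 = 106/31, ring 1 + (-1) = 0, arm 1 + 0 = 1
asked cell (row2, ring) = -1

row1: w_G1=1 w_G3=1 w_R=1
row2: w_G1=75/31 w_G3=-1 w_R=0
total: w_G1=106/31 w_G3=0 w_R=1
asked value: -1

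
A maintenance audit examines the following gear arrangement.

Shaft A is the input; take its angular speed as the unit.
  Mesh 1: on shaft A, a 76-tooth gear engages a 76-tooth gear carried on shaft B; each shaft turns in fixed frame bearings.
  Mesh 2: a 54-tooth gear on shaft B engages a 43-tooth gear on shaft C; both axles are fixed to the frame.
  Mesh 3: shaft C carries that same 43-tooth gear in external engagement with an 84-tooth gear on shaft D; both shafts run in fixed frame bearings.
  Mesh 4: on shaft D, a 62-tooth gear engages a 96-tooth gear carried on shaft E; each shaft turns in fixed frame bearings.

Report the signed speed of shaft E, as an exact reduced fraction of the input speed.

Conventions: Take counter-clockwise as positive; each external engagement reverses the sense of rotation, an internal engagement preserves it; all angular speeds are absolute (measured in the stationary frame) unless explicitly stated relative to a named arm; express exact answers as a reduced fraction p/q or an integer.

93/224

4-mesh fixed-axis compound train (all bearings frame-fixed)
mesh 1 [76T→76T]: |ω|/ω_in = 1×76/76 = 1, sense flips to −
mesh 2 [54T→43T]: |ω|/ω_in = 1×54/43 = 54/43, sense flips to +
mesh 3 [43T→84T]: |ω|/ω_in = (54/43)×43/84 = 9/14, sense flips to −
mesh 4 [62T→96T]: |ω|/ω_in = (9/14)×62/96 = 93/224, sense flips to +
signed output speed (× input speed) = 93/224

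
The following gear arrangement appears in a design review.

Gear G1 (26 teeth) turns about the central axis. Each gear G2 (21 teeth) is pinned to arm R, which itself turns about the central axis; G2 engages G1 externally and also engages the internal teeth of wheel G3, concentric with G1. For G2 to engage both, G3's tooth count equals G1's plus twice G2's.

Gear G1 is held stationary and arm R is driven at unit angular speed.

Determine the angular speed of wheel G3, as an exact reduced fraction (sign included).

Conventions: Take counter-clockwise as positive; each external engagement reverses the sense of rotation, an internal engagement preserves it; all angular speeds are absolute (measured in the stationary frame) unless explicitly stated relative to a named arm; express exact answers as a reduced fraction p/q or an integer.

topology: planetary set — G1 26T / G2 21T / G3 68T, arm = carrier (Willis)
ring teeth: 26 + 2·21 = 68
26(ω_sun−ω_arm) = −68(ω_ring−ω_arm),  ω_sun = 0, ω_arm = 1
ω_ring = 1 − (26/68)(0−1) = 47/34
exact speed ratio = 47/34

47/34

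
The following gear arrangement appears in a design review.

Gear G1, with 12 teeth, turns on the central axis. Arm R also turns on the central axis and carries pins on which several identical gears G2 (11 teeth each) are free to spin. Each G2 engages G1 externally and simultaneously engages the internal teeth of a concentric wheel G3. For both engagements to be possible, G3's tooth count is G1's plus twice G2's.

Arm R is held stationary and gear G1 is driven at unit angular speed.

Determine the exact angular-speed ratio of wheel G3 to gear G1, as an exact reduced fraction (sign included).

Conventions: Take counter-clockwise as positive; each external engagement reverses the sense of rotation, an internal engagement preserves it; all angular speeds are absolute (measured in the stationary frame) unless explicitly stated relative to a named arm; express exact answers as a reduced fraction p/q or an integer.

planetary set (12T centre, 11T on arm, 34T internal) — Willis relation
ring teeth: 12 + 2·11 = 34
12(ω_sun−ω_arm) = −34(ω_ring−ω_arm),  ω_arm = 0, ω_sun = 1
ω_ring = 0 − (12/34)(1−0) = -6/17
ω_out/ω_in = -6/17

-6/17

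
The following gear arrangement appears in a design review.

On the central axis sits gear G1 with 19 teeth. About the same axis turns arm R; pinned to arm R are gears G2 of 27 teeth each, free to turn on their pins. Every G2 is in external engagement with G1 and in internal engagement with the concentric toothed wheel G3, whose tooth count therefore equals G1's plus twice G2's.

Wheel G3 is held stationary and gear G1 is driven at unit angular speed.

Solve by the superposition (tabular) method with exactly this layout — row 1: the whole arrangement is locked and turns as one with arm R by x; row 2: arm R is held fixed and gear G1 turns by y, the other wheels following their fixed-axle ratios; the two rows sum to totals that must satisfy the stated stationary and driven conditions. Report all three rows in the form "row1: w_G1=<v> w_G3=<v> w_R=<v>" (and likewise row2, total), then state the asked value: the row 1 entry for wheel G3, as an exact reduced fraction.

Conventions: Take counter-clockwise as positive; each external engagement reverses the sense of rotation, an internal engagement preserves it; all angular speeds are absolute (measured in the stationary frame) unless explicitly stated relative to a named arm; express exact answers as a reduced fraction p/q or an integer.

row1: w_G1=19/92 w_G3=19/92 w_R=19/92
row2: w_G1=73/92 w_G3=-19/92 w_R=0
total: w_G1=1 w_G3=0 w_R=19/92
asked value: 19/92

class = planetary set [G3 = 19+2·27 = 73; Willis about the carrier]
row 1 — lock + rotate with arm: ω_sun = ω_ring = ω_arm = x
row 2: sun turns y, ring = −(19/73)·y, arm 0
boundary: total ω_ring = x − (19/73)·y = 0 and total ω_sun = x + y = 1  ⇒  y = 73/92, x = 19/92
row 2 ring = −(19/73)·73/92 = -19/92
totals (row 1 + row 2): sun 19/92 + 73/92 = 1, ring 19/92 + (-19/92) = 0, arm 19/92 + 0 = 19/92
asked cell (row1, ring) = 19/92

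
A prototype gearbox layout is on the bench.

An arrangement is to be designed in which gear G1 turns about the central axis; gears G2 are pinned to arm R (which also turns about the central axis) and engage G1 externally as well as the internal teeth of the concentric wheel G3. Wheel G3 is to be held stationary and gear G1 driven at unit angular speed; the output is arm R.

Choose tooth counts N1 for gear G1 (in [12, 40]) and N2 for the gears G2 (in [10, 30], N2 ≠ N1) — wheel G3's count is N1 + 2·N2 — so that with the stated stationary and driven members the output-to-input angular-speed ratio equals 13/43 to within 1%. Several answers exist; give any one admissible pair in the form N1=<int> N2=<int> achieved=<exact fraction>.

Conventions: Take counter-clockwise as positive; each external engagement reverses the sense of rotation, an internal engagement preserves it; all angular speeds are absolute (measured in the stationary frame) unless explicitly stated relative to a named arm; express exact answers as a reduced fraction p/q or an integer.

N1=26 N2=17 achieved=13/43

design class (target 13/43): planetary set
Willis with ω_ring = 0: ω_arm/ω_sun = N1/(N1+N3); set equal to 13/43  ⇒  N3/N1 = 1/(13/43) − 1 = 30/13
N3 = N1 + 2·N2  ⇒  N2/N1 = (N3/N1 − 1)/2 = (30/13 − 1)/2 = 17/26
smallest multiple with N1 ≥ 12 and N2 ≥ 10: k = 1  ⇒  N1 = 1·26 = 26, N2 = 1·17 = 17 (N1 ≤ 40, N2 ≤ 30, N2 ≠ N1 ✓), N3 = 26 + 2·17 = 60
check: N1/(N1+N3) with N1 = 26, N3 = 60 gives 13/43; |achieved − target| = 0 ≤ 13/4300 ✓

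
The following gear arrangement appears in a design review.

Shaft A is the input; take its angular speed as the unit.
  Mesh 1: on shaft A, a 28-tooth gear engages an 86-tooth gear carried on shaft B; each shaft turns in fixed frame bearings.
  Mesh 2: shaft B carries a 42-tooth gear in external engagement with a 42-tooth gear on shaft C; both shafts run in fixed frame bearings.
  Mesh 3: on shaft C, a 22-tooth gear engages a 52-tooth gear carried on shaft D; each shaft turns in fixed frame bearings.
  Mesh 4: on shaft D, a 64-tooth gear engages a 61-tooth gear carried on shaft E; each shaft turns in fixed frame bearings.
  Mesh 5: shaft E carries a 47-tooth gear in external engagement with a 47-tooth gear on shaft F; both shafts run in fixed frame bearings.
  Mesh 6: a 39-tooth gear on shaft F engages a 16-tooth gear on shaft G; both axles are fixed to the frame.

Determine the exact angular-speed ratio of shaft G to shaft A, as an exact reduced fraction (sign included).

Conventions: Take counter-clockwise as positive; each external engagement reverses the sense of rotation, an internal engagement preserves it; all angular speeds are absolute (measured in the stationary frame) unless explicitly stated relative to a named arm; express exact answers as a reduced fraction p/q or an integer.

924/2623

class = fixed-axis compound train [6 meshes; 6 ratios multiply, 6 sense flips]
mesh 1 [28T→86T]: running ratio 14/43, sense −
mesh 2 [42T→42T]: running ratio 14/43, sense +
mesh 3 [22T→52T]: running ratio 77/559, sense −
mesh 4 [64T→61T]: running ratio 4928/34099, sense +
mesh 5 [47T→47T]: running ratio 4928/34099, sense −
mesh 6 [39T→16T]: running ratio 924/2623, sense +
ω_out/ω_in = 924/2623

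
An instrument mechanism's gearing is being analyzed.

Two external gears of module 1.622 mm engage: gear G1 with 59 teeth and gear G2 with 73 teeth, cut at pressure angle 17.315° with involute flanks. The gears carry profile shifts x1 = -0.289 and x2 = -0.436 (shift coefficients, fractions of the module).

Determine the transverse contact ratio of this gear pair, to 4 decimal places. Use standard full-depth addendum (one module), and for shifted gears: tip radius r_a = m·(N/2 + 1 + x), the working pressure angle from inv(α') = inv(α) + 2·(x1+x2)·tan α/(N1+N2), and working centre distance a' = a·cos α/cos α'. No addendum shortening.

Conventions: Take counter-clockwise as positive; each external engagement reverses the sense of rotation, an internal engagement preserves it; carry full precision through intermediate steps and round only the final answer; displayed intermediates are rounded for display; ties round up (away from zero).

2.2352

class = single-mesh tooth geometry [involute pair 59T × 73T, m = 1.622]
base radii: r_b1 = 45.680623, r_b2 = 56.520093
tip radii: r_a1 = 49.002242, r_a2 = 60.117808
inv(α') = inv(17.315°) + 2·(-0.289-0.436)·tan α/(59+73) = 0.00612422  ⇒  α' = 14.97955°
a' = a·cos α / cos α' = 107.0520·cos 17.315°/cos 14.97955° = 105.795857
action lengths: √(r_a1²−r_b1²) = 17.734160, √(r_a2²−r_b2²) = 20.484872
base pitch p_b = π·m·cos α = 4.864743
CR = (17.734160 + 20.484872 − 105.795857·sin 14.97955°)/4.864743 = 2.235168
contact ratio ≈ 2.2352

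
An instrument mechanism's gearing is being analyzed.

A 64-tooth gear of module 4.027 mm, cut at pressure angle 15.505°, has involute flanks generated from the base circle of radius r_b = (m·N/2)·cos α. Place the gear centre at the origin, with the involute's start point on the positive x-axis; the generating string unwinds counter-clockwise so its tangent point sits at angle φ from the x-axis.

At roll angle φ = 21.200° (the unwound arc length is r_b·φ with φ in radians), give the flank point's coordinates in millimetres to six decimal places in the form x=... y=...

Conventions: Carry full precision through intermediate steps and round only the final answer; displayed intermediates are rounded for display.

x=132.385719 y=2.068200

single-mesh involute tooth geometry (64T wheel at module 4.027)
pitch radius r_p = m·N/2 = 4.027·64/2 = 128.864000
base radius r_b = r_p·cos α = 128.864000·cos 15.505° = 124.174269
roll angle φ = 21.200° = 0.37000980 rad
x = r_b·(cos φ + φ·sin φ) = 132.385719
y = r_b·(sin φ − φ·cos φ) = 2.068200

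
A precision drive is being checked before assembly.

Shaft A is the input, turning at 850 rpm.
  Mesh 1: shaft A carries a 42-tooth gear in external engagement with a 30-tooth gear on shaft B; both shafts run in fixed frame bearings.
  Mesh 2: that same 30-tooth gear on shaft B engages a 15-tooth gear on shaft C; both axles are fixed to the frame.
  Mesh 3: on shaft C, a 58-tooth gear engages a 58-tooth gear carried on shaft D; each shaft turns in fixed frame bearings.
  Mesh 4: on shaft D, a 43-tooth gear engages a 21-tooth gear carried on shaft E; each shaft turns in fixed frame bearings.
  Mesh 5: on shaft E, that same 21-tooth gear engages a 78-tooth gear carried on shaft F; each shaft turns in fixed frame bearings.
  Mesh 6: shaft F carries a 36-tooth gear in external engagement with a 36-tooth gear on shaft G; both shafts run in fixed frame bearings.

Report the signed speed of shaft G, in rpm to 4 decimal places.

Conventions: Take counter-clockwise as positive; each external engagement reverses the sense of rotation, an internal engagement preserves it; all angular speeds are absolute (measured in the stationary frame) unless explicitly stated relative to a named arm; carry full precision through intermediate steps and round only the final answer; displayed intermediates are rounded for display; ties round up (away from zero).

+1312.0513 rpm

6-mesh fixed-axis compound train (all bearings frame-fixed)
mesh 1 [42T→30T]: ω = 850.0000×42/30 = 1190.0000 rpm, sense flips to −
mesh 2 [30T→15T]: ω = 1190.0000×30/15 = 2380.0000 rpm, sense flips to +
mesh 3 [58T→58T]: ω = 2380.0000×58/58 = 2380.0000 rpm, sense flips to −
mesh 4 [43T→21T]: ω = 2380.0000×43/21 = 4873.3333 rpm, sense flips to +
mesh 5 [21T→78T]: ω = 4873.3333×21/78 = 1312.0513 rpm, sense flips to −
mesh 6 [36T→36T]: ω = 1312.0513×36/36 = 1312.0513 rpm, sense flips to +
signed output speed = +1312.0513 rpm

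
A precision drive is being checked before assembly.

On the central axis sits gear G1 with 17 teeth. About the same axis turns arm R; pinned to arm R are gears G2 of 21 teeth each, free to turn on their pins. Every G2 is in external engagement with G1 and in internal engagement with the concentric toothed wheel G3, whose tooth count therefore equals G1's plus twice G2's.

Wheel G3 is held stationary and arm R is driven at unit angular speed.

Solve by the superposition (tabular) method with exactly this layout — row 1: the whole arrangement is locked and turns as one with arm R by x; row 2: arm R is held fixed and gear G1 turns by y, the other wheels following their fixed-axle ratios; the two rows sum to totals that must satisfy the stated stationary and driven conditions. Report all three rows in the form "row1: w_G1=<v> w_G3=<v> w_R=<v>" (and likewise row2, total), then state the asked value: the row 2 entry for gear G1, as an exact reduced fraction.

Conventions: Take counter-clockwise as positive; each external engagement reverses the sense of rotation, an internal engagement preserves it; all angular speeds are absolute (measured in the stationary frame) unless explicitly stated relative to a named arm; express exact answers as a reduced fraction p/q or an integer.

recognized (axles ride arm R): planetary set, 17/21/59 teeth
row 1 (train locked, turned with arm): all members turn x
row 2 — arm fixed, fixed-axis ratios: sun y, ring −(17/59)·y, arm 0
boundary: total ω_ring = x − (17/59)·y = 0 and total ω_arm = x = 1  ⇒  y = 59/17, x = 1
row 2 ring = −(17/59)·59/17 = -1
totals (row 1 + row 2): sun 1 + 59/17 = 76/17, ring 1 + (-1) = 0, arm 1 + 0 = 1
asked cell (row2, sun) = 59/17

row1: w_G1=1 w_G3=1 w_R=1
row2: w_G1=59/17 w_G3=-1 w_R=0
total: w_G1=76/17 w_G3=0 w_R=1
asked value: 59/17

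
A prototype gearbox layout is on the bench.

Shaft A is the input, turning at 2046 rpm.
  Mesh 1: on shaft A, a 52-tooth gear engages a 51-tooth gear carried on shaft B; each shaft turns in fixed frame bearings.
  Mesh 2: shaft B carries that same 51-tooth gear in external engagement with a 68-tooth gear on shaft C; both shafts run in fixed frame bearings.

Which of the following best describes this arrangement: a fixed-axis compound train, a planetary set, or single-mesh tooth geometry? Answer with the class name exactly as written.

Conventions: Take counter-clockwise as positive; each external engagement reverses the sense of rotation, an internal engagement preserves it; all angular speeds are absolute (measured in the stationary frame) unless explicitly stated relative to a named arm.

fixed-axis compound train

2-mesh fixed-axis compound train (all bearings frame-fixed)
classification: fixed-axis compound train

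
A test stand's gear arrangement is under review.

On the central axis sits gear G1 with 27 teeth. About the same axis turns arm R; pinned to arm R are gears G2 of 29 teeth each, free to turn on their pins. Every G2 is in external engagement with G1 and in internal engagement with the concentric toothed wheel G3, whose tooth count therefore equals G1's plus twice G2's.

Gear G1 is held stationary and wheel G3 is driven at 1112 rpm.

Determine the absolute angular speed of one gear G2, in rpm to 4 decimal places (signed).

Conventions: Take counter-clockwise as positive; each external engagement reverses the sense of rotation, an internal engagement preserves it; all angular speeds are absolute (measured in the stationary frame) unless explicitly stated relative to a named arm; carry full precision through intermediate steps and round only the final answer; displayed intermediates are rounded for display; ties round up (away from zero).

topology: planetary set — G1 27T / G2 29T / G3 85T, arm = carrier (Willis)
normalise by the input: solve with ω_ring = 1, then scale by 1112 rpm
ring teeth: 27 + 2·29 = 85
27(ω_sun−ω_arm) = −85(ω_ring−ω_arm),  ω_sun = 0, ω_ring = 1
27(0−ω_arm) = −85(1−ω_arm)  ⇒  112·ω_arm = 85  ⇒  ω_arm = 85/112
sun–planet mesh: 27·(0−85/112) = −29·(ω_p−ω_arm)  ⇒  ω_p−ω_arm = 2295/3248
ω_p = 85/112 + 2295/3248 = 85/58
scale: ω_p = 85/58 × 1112 rpm = +1629.6552 rpm

+1629.6552 rpm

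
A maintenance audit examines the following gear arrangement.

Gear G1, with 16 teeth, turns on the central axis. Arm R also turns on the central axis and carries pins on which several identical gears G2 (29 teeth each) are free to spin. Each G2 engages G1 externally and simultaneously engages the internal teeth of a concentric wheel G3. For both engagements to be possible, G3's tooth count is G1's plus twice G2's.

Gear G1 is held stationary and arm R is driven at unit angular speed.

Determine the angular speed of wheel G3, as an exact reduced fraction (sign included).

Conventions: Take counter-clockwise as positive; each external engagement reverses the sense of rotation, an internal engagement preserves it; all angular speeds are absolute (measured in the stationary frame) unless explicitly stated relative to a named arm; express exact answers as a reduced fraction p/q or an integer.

topology: planetary set — G1 16T / G2 29T / G3 74T, arm = carrier (Willis)
ring teeth: 16 + 2·29 = 74
16(ω_sun−ω_arm) = −74(ω_ring−ω_arm),  ω_sun = 0, ω_arm = 1
ω_ring = 1 − (16/74)(0−1) = 45/37
exact speed ratio = 45/37

45/37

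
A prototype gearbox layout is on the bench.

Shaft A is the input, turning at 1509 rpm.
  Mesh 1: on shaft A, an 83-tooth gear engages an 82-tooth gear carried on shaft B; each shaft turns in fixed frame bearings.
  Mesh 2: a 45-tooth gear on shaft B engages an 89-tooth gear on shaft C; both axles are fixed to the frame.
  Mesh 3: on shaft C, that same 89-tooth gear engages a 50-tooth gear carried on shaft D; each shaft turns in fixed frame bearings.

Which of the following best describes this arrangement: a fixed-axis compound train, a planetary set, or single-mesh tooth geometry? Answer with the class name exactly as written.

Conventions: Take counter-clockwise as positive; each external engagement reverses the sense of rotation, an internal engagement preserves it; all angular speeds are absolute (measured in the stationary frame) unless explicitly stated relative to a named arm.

class = fixed-axis compound train [3 meshes; 3 ratios multiply, 3 sense flips]
classification: fixed-axis compound train

fixed-axis compound train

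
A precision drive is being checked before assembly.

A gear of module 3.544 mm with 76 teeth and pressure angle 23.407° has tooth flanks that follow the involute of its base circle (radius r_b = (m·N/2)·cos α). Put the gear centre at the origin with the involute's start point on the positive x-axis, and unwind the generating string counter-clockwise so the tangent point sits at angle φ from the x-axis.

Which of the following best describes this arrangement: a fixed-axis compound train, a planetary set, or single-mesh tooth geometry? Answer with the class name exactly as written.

single-mesh tooth geometry

topology: single-mesh involute geometry — m = 3.544, N = 76
classification: single-mesh tooth geometry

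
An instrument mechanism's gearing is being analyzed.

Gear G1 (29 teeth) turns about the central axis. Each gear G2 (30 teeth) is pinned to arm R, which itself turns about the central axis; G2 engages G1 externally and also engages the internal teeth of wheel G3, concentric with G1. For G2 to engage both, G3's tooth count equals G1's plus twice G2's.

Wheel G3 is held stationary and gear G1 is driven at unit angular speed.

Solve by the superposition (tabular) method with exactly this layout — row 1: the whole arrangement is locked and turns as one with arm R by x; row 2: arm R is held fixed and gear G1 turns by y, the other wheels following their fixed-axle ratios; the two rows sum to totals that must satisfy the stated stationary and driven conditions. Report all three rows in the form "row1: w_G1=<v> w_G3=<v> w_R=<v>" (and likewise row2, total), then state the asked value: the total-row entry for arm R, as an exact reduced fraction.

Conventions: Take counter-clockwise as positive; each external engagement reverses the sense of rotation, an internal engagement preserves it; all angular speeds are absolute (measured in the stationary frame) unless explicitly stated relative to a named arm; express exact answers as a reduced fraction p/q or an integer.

row1: w_G1=29/118 w_G3=29/118 w_R=29/118
row2: w_G1=89/118 w_G3=-29/118 w_R=0
total: w_G1=1 w_G3=0 w_R=29/118
asked value: 29/118

recognized (axles ride arm R): planetary set, 29/30/89 teeth
row 1 — lock + rotate with arm: ω_sun = ω_ring = ω_arm = x
superposition row 2 [arm held]: sun y, ring −(29/89)·y, arm 0
boundary: total ω_ring = x − (29/89)·y = 0 and total ω_sun = x + y = 1  ⇒  y = 89/118, x = 29/118
row 2 ring = −(29/89)·89/118 = -29/118
totals (row 1 + row 2): sun 29/118 + 89/118 = 1, ring 29/118 + (-29/118) = 0, arm 29/118 + 0 = 29/118
asked cell (total, arm) = 29/118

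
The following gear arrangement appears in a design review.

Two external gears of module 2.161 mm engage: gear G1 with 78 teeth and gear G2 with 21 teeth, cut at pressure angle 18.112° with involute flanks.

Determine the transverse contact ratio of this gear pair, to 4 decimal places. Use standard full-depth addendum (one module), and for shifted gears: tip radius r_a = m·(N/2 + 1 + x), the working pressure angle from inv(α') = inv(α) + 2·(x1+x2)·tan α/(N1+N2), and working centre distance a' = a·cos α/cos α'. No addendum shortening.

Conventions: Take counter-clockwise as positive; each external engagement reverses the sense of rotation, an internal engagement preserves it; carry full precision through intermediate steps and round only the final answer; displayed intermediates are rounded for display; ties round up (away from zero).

1.7948

topology: single-mesh involute geometry — m = 2.161, 78T/21T pair
base radii: r_b1 = 80.103030, r_b2 = 21.566200
tip radii: r_a1 = 86.440000, r_a2 = 24.851500
no profile shift: α' = α, a' = a
action lengths: √(r_a1²−r_b1²) = 32.486585, √(r_a2²−r_b2²) = 12.348929
base pitch p_b = π·m·cos α = 6.452592
CR = (32.486585 + 12.348929 − 106.969500·sin 18.11200°)/6.452592 = 1.794832
contact ratio ≈ 1.7948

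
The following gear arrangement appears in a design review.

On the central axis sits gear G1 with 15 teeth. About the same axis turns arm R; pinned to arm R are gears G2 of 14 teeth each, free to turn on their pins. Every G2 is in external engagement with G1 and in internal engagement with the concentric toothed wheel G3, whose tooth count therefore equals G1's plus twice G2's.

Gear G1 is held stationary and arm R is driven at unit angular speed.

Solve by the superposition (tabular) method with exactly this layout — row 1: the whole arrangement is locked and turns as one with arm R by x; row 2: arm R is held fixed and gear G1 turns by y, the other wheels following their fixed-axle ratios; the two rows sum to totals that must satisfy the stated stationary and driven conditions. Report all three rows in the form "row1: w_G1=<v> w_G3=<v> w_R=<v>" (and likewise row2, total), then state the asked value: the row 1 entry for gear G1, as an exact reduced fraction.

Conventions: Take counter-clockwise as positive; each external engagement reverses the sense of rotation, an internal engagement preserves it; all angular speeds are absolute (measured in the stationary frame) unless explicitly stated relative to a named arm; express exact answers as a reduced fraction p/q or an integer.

row1: w_G1=1 w_G3=1 w_R=1
row2: w_G1=-1 w_G3=15/43 w_R=0
total: w_G1=0 w_G3=58/43 w_R=1
asked value: 1

planetary set (15T centre, 14T on arm, 43T internal) — Willis relation
row 1 (train locked, turned with arm): all members turn x
row 2 (arm held, sun turns y): ω_ring = −(15/43)·y, ω_arm = 0
boundary: total ω_sun = x + y = 0 and total ω_arm = x = 1  ⇒  y = -1, x = 1
row 2 ring = −(15/43)·(-1) = 15/43
totals (row 1 + row 2): sun 1 + (-1) = 0, ring 1 + 15/43 = 58/43, arm 1 + 0 = 1
asked cell (row1, sun) = 1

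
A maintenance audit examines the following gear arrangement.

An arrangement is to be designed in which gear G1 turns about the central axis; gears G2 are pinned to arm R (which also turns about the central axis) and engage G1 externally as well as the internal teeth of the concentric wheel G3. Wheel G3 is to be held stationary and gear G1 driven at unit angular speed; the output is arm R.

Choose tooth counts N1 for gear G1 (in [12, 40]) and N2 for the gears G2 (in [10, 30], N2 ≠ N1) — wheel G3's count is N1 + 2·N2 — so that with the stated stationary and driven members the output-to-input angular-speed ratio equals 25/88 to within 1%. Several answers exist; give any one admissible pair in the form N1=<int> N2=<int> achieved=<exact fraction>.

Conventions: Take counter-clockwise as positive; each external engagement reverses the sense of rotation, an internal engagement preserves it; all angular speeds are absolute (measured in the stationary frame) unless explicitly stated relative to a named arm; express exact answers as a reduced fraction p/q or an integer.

N1=25 N2=19 achieved=25/88

design class (target 25/88): planetary set
Willis with ω_ring = 0: ω_arm/ω_sun = N1/(N1+N3); set equal to 25/88  ⇒  N3/N1 = 1/(25/88) − 1 = 63/25
N3 = N1 + 2·N2  ⇒  N2/N1 = (N3/N1 − 1)/2 = (63/25 − 1)/2 = 19/25
smallest multiple with N1 ≥ 12 and N2 ≥ 10: k = 1  ⇒  N1 = 1·25 = 25, N2 = 1·19 = 19 (N1 ≤ 40, N2 ≤ 30, N2 ≠ N1 ✓), N3 = 25 + 2·19 = 63
check: N1/(N1+N3) with N1 = 25, N3 = 63 gives 25/88; |achieved − target| = 0 ≤ 1/352 ✓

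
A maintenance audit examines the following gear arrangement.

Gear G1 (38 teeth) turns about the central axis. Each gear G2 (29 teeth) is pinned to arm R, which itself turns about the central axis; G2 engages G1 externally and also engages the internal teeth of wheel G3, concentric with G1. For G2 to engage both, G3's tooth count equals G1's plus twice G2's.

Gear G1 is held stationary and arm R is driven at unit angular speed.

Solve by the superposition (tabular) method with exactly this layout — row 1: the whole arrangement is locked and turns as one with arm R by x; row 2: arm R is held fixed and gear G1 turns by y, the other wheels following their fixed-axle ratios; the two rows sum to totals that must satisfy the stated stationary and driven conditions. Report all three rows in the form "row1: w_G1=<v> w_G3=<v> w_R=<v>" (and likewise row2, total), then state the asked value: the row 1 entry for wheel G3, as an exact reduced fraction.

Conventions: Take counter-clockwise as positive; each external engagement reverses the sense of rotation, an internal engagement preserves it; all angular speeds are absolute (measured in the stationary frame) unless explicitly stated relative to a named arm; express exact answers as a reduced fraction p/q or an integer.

row1: w_G1=1 w_G3=1 w_R=1
row2: w_G1=-1 w_G3=19/48 w_R=0
total: w_G1=0 w_G3=67/48 w_R=1
asked value: 1

topology: planetary set — G1 38T / G2 29T / G3 96T, arm = carrier (Willis)
superposition row 1 [locked train]: every member turns x
row 2 — arm fixed, fixed-axis ratios: sun y, ring −(38/96)·y, arm 0
boundary: total ω_sun = x + y = 0 and total ω_arm = x = 1  ⇒  y = -1, x = 1
row 2 ring = −(38/96)·(-1) = 19/48
totals (row 1 + row 2): sun 1 + (-1) = 0, ring 1 + 19/48 = 67/48, arm 1 + 0 = 1
asked cell (row1, ring) = 1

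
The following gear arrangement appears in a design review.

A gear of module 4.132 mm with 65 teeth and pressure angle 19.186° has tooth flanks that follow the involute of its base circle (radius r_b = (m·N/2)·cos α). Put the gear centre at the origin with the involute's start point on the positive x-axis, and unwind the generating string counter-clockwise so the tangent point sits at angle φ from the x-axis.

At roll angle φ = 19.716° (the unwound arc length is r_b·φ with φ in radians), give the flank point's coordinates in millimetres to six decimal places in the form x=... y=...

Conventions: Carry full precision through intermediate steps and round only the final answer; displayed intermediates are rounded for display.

x=134.119361 y=1.702322

single-mesh involute tooth geometry (65T wheel at module 4.132)
pitch radius r_p = m·N/2 = 4.132·65/2 = 134.290000
base radius r_b = r_p·cos α = 134.290000·cos 19.186° = 126.831090
roll angle φ = 19.716° = 0.34410912 rad
x = r_b·(cos φ + φ·sin φ) = 134.119361
y = r_b·(sin φ − φ·cos φ) = 1.702322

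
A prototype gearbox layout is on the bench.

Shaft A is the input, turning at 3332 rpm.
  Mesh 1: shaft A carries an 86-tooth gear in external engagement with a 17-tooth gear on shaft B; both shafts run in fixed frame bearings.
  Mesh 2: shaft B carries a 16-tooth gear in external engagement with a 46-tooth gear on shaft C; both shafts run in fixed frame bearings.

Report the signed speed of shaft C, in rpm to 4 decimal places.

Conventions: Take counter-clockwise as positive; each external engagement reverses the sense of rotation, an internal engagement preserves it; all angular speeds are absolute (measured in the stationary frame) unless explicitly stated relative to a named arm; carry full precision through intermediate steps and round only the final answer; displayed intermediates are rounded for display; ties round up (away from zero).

+5862.9565 rpm

class = fixed-axis compound train [2 meshes; 2 ratios multiply, 2 sense flips]
mesh 1 [86T→17T]: ω = 3332.0000×86/17 = 16856.0000 rpm, sense flips to −
mesh 2 [16T→46T]: ω = 16856.0000×16/46 = 5862.9565 rpm, sense flips to +
signed output speed = +5862.9565 rpm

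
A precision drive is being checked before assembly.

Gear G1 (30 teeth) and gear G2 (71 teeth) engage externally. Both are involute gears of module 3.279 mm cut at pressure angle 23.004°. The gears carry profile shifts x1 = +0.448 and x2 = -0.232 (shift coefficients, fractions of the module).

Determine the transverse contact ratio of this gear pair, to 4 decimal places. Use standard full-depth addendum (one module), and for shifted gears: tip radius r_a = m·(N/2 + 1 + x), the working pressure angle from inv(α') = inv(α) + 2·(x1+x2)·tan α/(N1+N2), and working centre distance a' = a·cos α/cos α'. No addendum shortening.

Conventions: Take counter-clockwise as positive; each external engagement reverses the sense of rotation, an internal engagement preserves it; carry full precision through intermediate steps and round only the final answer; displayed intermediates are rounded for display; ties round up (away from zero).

1.5209

topology: single-mesh involute geometry — m = 3.279, 30T/71T pair
base radii: r_b1 = 45.273689, r_b2 = 107.147732
tip radii: r_a1 = 53.932992, r_a2 = 118.922772
inv(α') = inv(23.004°) + 2·(+0.448-0.232)·tan α/(30+71) = 0.02487760  ⇒  α' = 23.56574°
a' = a·cos α / cos α' = 165.5895·cos 23.004°/cos 23.56574° = 166.289649
action lengths: √(r_a1²−r_b1²) = 29.309737, √(r_a2²−r_b2²) = 51.594470
base pitch p_b = π·m·cos α = 9.482099
CR = (29.309737 + 51.594470 − 166.289649·sin 23.56574°)/9.482099 = 1.520912
contact ratio ≈ 1.5209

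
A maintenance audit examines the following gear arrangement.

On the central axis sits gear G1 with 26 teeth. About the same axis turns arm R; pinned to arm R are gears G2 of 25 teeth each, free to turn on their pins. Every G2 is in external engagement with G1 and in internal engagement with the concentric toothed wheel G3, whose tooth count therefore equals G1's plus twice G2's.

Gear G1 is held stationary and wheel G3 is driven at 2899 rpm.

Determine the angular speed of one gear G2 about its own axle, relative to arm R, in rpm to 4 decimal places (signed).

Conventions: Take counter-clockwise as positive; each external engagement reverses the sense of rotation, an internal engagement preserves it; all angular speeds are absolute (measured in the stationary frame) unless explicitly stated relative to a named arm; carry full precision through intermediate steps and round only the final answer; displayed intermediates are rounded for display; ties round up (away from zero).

+2246.4408 rpm

recognized (axles ride arm R): planetary set, 26/25/76 teeth
normalise by the input: solve with ω_ring = 1, then scale by 2899 rpm
ring teeth: 26 + 2·25 = 76
26(ω_sun−ω_arm) = −76(ω_ring−ω_arm),  ω_sun = 0, ω_ring = 1
26(0−ω_arm) = −76(1−ω_arm)  ⇒  102·ω_arm = 76  ⇒  ω_arm = 38/51
sun–planet mesh: 26·(0−38/51) = −25·(ω_p−ω_arm)  ⇒  ω_p−ω_arm = 988/1275
scale: ω_p−ω_arm = 988/1275 × 2899 rpm = +2246.4408 rpm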